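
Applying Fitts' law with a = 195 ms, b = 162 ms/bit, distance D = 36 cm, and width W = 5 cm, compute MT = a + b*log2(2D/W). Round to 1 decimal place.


MT = 195 + 162 * log2(2*36/5)
2D/W = 14.4
log2(14.4) = 3.848
MT = 195 + 162 * 3.848
= 818.4 ms


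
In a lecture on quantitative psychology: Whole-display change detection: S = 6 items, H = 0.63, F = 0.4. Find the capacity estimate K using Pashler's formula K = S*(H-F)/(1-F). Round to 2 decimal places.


K = S * (H - F) / (1 - F)
H - F = 0.23
1 - F = 0.6
K = 6 * 0.23 / 0.6
= 2.30


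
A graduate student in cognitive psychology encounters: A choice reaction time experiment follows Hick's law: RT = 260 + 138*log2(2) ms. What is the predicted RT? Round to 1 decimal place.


RT = 260 + 138 * log2(2)
log2(2) = 1.0
RT = 260 + 138 * 1.0
= 260 + 138.0
= 398.0 ms


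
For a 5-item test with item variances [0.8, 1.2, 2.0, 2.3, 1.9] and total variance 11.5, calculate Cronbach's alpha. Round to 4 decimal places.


alpha = (k/(k-1)) * (1 - sum(s_i^2)/s_total^2)
sum(item variances) = 8.2
k/(k-1) = 5/4 = 1.25
1 - 8.2/11.5 = 1 - 0.713043 = 0.286957
alpha = 1.25 * 0.286957
= 0.3587


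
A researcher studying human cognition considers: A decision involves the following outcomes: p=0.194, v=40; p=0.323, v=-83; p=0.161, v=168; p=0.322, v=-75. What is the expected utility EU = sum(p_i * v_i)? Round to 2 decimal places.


EU = sum(p_i * v_i)
0.194 * 40 = 7.76
0.323 * -83 = -26.809
0.161 * 168 = 27.048
0.322 * -75 = -24.15
EU = 7.76 + -26.809 + 27.048 + -24.15
= -16.15


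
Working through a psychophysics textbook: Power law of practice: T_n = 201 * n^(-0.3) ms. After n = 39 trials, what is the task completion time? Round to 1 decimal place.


T_n = 201 * 39^(-0.3)
39^(-0.3) = 0.333181
T_n = 201 * 0.333181
= 67.0 ms


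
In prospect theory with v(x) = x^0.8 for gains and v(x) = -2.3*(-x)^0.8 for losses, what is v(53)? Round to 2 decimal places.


Since x = 53 >= 0, use v(x) = x^0.8
53^0.8 = 23.9564
v(53) = 23.96


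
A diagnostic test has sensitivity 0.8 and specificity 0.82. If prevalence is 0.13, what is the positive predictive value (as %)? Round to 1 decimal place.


PPV = (sens * prev) / (sens * prev + (1-spec) * (1-prev))
Numerator = 0.8 * 0.13 = 0.104
P(positive and no disease) = (1 - spec) * (1 - prev) = (1 - 0.82) * (1 - 0.13) = 0.1566
Denominator = 0.104 + 0.1566 = 0.2606
PPV = 0.104 / 0.2606 = 0.399079
As percentage = 39.9


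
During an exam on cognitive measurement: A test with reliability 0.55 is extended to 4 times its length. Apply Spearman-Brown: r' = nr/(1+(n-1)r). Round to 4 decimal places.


r_new = n*r / (1 + (n-1)*r)
Numerator = 4 * 0.55 = 2.2
Denominator = 1 + 3 * 0.55 = 2.65
r_new = 2.2 / 2.65
= 0.8302


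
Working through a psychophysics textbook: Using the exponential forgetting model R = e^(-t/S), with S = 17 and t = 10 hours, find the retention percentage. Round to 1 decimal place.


R = e^(-t/S)
-t/S = -10/17 = -0.588235
R = e^(-0.588235) = 0.555307
Percentage = 0.555307 * 100
= 55.5


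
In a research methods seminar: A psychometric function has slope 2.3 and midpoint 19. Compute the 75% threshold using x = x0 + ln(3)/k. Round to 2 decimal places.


At P = 0.75: 0.75 = 1/(1 + e^(-k*(x-x0)))
Solving: e^(-k*(x-x0)) = 1/3
x = x0 + ln(3)/k
ln(3) = 1.0986
x = 19 + 1.0986/2.3
= 19 + 0.4777
= 19.48


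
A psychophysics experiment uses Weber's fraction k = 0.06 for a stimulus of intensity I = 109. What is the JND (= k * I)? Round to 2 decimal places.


JND = k * I
JND = 0.06 * 109
= 6.54


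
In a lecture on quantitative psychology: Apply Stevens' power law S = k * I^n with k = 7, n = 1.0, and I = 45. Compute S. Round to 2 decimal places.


S = 7 * 45^1.0
45^1.0 = 45.0
S = 7 * 45.0
= 315.00


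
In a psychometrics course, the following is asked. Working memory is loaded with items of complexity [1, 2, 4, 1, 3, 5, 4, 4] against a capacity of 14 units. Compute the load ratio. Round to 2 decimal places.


Total complexity = 1 + 2 + 4 + 1 + 3 + 5 + 4 + 4 = 24
Load = total / capacity = 24 / 14
= 1.71


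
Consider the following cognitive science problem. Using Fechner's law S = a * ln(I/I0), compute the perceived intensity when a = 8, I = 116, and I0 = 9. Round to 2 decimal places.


S = 8 * ln(116/9)
I/I0 = 12.888889
ln(12.888889) = 2.5564
S = 8 * 2.5564
= 20.45


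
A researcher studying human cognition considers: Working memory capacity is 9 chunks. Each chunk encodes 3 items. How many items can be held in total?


Total items = chunks * items_per_chunk
= 9 * 3
= 27


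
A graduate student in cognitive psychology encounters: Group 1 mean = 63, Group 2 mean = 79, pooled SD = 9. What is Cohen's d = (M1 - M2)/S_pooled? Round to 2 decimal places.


Cohen's d = (M1 - M2) / S_pooled
= (63 - 79) / 9
= -16 / 9
= -1.78


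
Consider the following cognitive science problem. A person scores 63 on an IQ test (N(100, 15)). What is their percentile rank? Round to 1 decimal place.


z = (IQ - mean) / SD
z = (63 - 100) / 15 = -2.4667
Percentile = Phi(-2.4667) * 100
Phi(-2.4667) = 0.006818
= 0.7


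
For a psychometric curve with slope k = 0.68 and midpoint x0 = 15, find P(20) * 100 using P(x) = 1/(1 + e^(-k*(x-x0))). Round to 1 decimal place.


P(x) = 1/(1 + e^(-0.68*(20 - 15)))
Exponent = -0.68 * 5 = -3.4
e^(-3.4) = 0.033373
P = 1/(1 + 0.033373) = 0.967705
Percentage = 96.8


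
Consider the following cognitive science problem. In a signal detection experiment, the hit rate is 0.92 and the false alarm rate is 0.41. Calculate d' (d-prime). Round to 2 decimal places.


d' = z(HR) - z(FAR)
z(0.92) = 1.4051
z(0.41) = -0.2275
d' = 1.4051 - -0.2275
= 1.63


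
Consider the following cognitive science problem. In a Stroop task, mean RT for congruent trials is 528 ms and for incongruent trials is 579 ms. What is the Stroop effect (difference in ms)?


Stroop effect = RT(incongruent) - RT(congruent)
= 579 - 528
= 51 ms


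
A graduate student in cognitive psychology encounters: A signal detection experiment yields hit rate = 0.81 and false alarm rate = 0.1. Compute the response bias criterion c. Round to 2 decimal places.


c = -0.5 * (z(HR) + z(FAR))
z(0.81) = 0.8779
z(0.1) = -1.2816
c = -0.5 * (0.8779 + -1.2816)
= -0.5 * -0.4037
= 0.20


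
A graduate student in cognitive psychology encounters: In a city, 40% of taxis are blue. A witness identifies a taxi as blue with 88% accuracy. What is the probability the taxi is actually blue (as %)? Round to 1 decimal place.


P(blue | says blue) = P(says blue | blue)*P(blue) / [P(says blue | blue)*P(blue) + P(says blue | not blue)*P(not blue)]
Numerator = 0.88 * 0.4 = 0.352
False identification = 0.12 * 0.6 = 0.072
P = 0.352 / (0.352 + 0.072)
= 0.352 / 0.424
As percentage = 83.0


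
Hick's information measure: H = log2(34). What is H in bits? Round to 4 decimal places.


H = log2(n)
H = log2(34)
= 5.0875


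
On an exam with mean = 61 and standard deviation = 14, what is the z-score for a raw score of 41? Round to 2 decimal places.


z = (X - mu) / sigma
= (41 - 61) / 14
= -20 / 14
= -1.43


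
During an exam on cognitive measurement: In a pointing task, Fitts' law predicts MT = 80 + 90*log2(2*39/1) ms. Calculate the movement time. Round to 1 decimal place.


MT = 80 + 90 * log2(2*39/1)
2D/W = 78.0
log2(78.0) = 6.2854
MT = 80 + 90 * 6.2854
= 645.7 ms


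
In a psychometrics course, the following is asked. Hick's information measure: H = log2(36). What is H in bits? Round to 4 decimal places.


H = log2(n)
H = log2(36)
= 5.1699


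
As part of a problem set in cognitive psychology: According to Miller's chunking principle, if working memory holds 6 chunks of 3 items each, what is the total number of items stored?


Total items = chunks * items_per_chunk
= 6 * 3
= 18


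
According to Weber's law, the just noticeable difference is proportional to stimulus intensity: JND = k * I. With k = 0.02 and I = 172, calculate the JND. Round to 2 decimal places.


JND = k * I
JND = 0.02 * 172
= 3.44


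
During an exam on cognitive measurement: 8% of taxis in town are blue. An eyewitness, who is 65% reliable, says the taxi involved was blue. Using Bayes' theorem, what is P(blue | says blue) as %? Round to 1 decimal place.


P(blue | says blue) = P(says blue | blue)*P(blue) / [P(says blue | blue)*P(blue) + P(says blue | not blue)*P(not blue)]
Numerator = 0.65 * 0.08 = 0.052
False identification = 0.35 * 0.92 = 0.322
P = 0.052 / (0.052 + 0.322)
= 0.052 / 0.374
As percentage = 13.9


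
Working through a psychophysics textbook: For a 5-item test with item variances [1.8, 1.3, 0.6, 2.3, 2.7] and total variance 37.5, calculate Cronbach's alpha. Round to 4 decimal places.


alpha = (k/(k-1)) * (1 - sum(s_i^2)/s_total^2)
sum(item variances) = 8.7
k/(k-1) = 5/4 = 1.25
1 - 8.7/37.5 = 1 - 0.232 = 0.768
alpha = 1.25 * 0.768
= 0.9600


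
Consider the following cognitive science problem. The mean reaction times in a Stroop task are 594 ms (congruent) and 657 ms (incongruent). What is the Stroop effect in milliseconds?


Stroop effect = RT(incongruent) - RT(congruent)
= 657 - 594
= 63 ms


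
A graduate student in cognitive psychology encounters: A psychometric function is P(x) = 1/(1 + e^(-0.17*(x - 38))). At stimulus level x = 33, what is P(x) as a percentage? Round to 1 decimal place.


P(x) = 1/(1 + e^(-0.17*(33 - 38)))
Exponent = -0.17 * -5 = 0.85
e^(0.85) = 2.339647
P = 1/(1 + 2.339647) = 0.299433
Percentage = 29.9


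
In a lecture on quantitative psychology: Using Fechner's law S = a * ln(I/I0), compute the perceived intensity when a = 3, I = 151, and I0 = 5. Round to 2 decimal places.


S = 3 * ln(151/5)
I/I0 = 30.2
ln(30.2) = 3.4078
S = 3 * 3.4078
= 10.22


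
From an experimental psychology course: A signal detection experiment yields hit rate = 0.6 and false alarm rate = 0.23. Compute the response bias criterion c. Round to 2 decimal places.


c = -0.5 * (z(HR) + z(FAR))
z(0.6) = 0.2533
z(0.23) = -0.7388
c = -0.5 * (0.2533 + -0.7388)
= -0.5 * -0.4855
= 0.24


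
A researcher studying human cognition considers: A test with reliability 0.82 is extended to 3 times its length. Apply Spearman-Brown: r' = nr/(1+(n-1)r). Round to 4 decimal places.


r_new = n*r / (1 + (n-1)*r)
Numerator = 3 * 0.82 = 2.46
Denominator = 1 + 2 * 0.82 = 2.64
r_new = 2.46 / 2.64
= 0.9318


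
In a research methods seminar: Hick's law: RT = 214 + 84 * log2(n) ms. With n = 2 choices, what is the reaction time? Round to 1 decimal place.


RT = 214 + 84 * log2(2)
log2(2) = 1.0
RT = 214 + 84 * 1.0
= 214 + 84.0
= 298.0 ms


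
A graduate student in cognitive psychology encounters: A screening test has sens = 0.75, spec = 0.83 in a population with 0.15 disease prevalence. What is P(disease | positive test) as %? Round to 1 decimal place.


PPV = (sens * prev) / (sens * prev + (1-spec) * (1-prev))
Numerator = 0.75 * 0.15 = 0.1125
P(positive and no disease) = (1 - spec) * (1 - prev) = (1 - 0.83) * (1 - 0.15) = 0.1445
Denominator = 0.1125 + 0.1445 = 0.257
PPV = 0.1125 / 0.257 = 0.437743
As percentage = 43.8


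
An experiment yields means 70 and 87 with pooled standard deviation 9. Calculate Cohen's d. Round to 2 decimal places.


Cohen's d = (M1 - M2) / S_pooled
= (70 - 87) / 9
= -17 / 9
= -1.89


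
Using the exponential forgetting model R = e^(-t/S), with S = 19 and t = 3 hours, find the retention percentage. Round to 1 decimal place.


R = e^(-t/S)
-t/S = -3/19 = -0.157895
R = e^(-0.157895) = 0.853939
Percentage = 0.853939 * 100
= 85.4


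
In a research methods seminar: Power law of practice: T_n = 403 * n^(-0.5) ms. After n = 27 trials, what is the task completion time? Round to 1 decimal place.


T_n = 403 * 27^(-0.5)
27^(-0.5) = 0.19245
T_n = 403 * 0.19245
= 77.6 ms


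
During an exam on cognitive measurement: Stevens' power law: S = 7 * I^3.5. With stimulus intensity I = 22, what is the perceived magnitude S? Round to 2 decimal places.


S = 7 * 22^3.5
22^3.5 = 49943.547
S = 7 * 49943.547
= 349604.83


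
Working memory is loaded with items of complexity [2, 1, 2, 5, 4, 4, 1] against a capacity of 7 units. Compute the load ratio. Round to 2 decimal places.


Total complexity = 2 + 1 + 2 + 5 + 4 + 4 + 1 = 19
Load = total / capacity = 19 / 7
= 2.71


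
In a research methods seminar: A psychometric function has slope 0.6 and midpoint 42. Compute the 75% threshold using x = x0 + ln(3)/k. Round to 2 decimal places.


At P = 0.75: 0.75 = 1/(1 + e^(-k*(x-x0)))
Solving: e^(-k*(x-x0)) = 1/3
x = x0 + ln(3)/k
ln(3) = 1.0986
x = 42 + 1.0986/0.6
= 42 + 1.831
= 43.83


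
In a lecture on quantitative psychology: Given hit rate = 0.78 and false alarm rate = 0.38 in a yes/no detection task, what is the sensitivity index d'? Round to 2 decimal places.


d' = z(HR) - z(FAR)
z(0.78) = 0.7722
z(0.38) = -0.3055
d' = 0.7722 - -0.3055
= 1.08


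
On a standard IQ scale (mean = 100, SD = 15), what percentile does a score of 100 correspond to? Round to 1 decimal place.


z = (IQ - mean) / SD
z = (100 - 100) / 15 = 0.0
Percentile = Phi(0.0) * 100
Phi(0.0) = 0.5
= 50.0


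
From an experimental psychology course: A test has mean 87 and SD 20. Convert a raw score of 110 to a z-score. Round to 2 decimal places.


z = (X - mu) / sigma
= (110 - 87) / 20
= 23 / 20
= 1.15


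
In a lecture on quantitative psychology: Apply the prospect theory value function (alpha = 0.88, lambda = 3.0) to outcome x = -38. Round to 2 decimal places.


Since x = -38 < 0, use v(x) = -lambda*(-x)^alpha
(-x) = 38
38^0.88 = 24.5589
v(-38) = -3.0 * 24.5589
= -73.68


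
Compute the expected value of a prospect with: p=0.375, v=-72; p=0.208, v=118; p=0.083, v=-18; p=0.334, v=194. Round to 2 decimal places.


EU = sum(p_i * v_i)
0.375 * -72 = -27.0
0.208 * 118 = 24.544
0.083 * -18 = -1.494
0.334 * 194 = 64.796
EU = -27.0 + 24.544 + -1.494 + 64.796
= 60.85


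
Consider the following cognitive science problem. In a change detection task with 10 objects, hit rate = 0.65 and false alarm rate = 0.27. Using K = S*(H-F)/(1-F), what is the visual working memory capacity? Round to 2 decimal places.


K = S * (H - F) / (1 - F)
H - F = 0.38
1 - F = 0.73
K = 10 * 0.38 / 0.73
= 5.21


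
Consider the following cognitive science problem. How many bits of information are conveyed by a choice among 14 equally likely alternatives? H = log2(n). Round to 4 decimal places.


H = log2(n)
H = log2(14)
= 3.8074


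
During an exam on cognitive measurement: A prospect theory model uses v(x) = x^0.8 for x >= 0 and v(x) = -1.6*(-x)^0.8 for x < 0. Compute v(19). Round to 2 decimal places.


Since x = 19 >= 0, use v(x) = x^0.8
19^0.8 = 10.5439
v(19) = 10.54


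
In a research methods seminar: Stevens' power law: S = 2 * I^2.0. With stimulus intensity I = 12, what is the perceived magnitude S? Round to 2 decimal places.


S = 2 * 12^2.0
12^2.0 = 144.0
S = 2 * 144.0
= 288.00


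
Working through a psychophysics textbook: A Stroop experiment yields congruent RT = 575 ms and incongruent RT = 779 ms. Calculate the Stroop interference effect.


Stroop effect = RT(incongruent) - RT(congruent)
= 779 - 575
= 204 ms


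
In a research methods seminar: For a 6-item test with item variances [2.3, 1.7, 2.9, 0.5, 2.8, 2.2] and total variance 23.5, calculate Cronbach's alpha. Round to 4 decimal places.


alpha = (k/(k-1)) * (1 - sum(s_i^2)/s_total^2)
sum(item variances) = 12.4
k/(k-1) = 6/5 = 1.2
1 - 12.4/23.5 = 1 - 0.52766 = 0.47234
alpha = 1.2 * 0.47234
= 0.5668


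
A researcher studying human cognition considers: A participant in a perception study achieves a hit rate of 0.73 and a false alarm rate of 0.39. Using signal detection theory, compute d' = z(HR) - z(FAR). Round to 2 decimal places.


d' = z(HR) - z(FAR)
z(0.73) = 0.6128
z(0.39) = -0.2793
d' = 0.6128 - -0.2793
= 0.89


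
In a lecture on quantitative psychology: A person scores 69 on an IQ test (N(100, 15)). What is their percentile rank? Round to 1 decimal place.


z = (IQ - mean) / SD
z = (69 - 100) / 15 = -2.0667
Percentile = Phi(-2.0667) * 100
Phi(-2.0667) = 0.019381
= 1.9


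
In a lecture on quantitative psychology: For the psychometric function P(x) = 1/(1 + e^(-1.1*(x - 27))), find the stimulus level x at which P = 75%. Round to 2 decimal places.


At P = 0.75: 0.75 = 1/(1 + e^(-k*(x-x0)))
Solving: e^(-k*(x-x0)) = 1/3
x = x0 + ln(3)/k
ln(3) = 1.0986
x = 27 + 1.0986/1.1
= 27 + 0.9987
= 28.00


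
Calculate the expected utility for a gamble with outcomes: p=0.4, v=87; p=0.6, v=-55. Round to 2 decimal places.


EU = sum(p_i * v_i)
0.4 * 87 = 34.8
0.6 * -55 = -33.0
EU = 34.8 + -33.0
= 1.80


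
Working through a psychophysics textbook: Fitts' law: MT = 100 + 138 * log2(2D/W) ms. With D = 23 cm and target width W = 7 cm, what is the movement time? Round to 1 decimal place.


MT = 100 + 138 * log2(2*23/7)
2D/W = 6.571429
log2(6.571429) = 2.7162
MT = 100 + 138 * 2.7162
= 474.8 ms


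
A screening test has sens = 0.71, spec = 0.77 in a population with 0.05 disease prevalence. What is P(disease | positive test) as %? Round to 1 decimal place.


PPV = (sens * prev) / (sens * prev + (1-spec) * (1-prev))
Numerator = 0.71 * 0.05 = 0.0355
P(positive and no disease) = (1 - spec) * (1 - prev) = (1 - 0.77) * (1 - 0.05) = 0.2185
Denominator = 0.0355 + 0.2185 = 0.254
PPV = 0.0355 / 0.254 = 0.139764
As percentage = 14.0


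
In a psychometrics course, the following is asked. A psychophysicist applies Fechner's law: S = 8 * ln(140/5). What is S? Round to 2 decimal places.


S = 8 * ln(140/5)
I/I0 = 28.0
ln(28.0) = 3.3322
S = 8 * 3.3322
= 26.66


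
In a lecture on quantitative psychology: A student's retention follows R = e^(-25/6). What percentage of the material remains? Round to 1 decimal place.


R = e^(-t/S)
-t/S = -25/6 = -4.166667
R = e^(-4.166667) = 0.015504
Percentage = 0.015504 * 100
= 1.6


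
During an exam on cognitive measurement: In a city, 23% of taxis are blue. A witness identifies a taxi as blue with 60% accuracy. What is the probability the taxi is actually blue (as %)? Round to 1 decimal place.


P(blue | says blue) = P(says blue | blue)*P(blue) / [P(says blue | blue)*P(blue) + P(says blue | not blue)*P(not blue)]
Numerator = 0.6 * 0.23 = 0.138
False identification = 0.4 * 0.77 = 0.308
P = 0.138 / (0.138 + 0.308)
= 0.138 / 0.446
As percentage = 30.9


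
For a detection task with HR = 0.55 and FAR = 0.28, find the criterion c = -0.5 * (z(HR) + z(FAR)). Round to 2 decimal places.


c = -0.5 * (z(HR) + z(FAR))
z(0.55) = 0.1257
z(0.28) = -0.5828
c = -0.5 * (0.1257 + -0.5828)
= -0.5 * -0.4571
= 0.23


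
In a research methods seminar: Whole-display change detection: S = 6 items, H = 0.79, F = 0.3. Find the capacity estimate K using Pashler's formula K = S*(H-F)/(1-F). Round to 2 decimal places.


K = S * (H - F) / (1 - F)
H - F = 0.49
1 - F = 0.7
K = 6 * 0.49 / 0.7
= 4.20


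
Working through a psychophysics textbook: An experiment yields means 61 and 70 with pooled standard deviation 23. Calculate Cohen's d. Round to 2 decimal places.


Cohen's d = (M1 - M2) / S_pooled
= (61 - 70) / 23
= -9 / 23
= -0.39


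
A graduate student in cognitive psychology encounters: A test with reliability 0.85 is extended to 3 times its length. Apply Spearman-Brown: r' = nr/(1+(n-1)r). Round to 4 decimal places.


r_new = n*r / (1 + (n-1)*r)
Numerator = 3 * 0.85 = 2.55
Denominator = 1 + 2 * 0.85 = 2.7
r_new = 2.55 / 2.7
= 0.9444


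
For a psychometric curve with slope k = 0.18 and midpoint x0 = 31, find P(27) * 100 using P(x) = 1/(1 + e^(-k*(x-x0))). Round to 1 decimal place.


P(x) = 1/(1 + e^(-0.18*(27 - 31)))
Exponent = -0.18 * -4 = 0.72
e^(0.72) = 2.054433
P = 1/(1 + 2.054433) = 0.327393
Percentage = 32.7


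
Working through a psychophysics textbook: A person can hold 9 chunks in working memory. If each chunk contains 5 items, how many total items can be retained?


Total items = chunks * items_per_chunk
= 9 * 5
= 45


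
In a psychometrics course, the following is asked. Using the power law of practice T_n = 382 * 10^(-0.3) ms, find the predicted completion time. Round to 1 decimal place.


T_n = 382 * 10^(-0.3)
10^(-0.3) = 0.501187
T_n = 382 * 0.501187
= 191.5 ms


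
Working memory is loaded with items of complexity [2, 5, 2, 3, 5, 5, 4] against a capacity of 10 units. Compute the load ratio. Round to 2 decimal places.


Total complexity = 2 + 5 + 2 + 3 + 5 + 5 + 4 = 26
Load = total / capacity = 26 / 10
= 2.60


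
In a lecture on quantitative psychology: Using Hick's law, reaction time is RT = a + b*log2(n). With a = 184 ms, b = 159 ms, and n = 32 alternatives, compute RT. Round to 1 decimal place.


RT = 184 + 159 * log2(32)
log2(32) = 5.0
RT = 184 + 159 * 5.0
= 184 + 795.0
= 979.0 ms


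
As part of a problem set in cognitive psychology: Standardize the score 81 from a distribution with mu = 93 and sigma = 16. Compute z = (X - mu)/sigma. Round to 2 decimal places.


z = (X - mu) / sigma
= (81 - 93) / 16
= -12 / 16
= -0.75


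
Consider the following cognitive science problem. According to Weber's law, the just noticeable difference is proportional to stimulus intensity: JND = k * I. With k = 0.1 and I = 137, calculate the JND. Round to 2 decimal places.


JND = k * I
JND = 0.1 * 137
= 13.70


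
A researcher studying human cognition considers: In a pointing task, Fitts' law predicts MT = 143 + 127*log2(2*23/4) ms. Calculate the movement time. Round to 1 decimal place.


MT = 143 + 127 * log2(2*23/4)
2D/W = 11.5
log2(11.5) = 3.5236
MT = 143 + 127 * 3.5236
= 590.5 ms


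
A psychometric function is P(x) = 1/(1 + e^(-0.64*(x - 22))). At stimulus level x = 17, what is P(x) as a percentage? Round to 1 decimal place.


P(x) = 1/(1 + e^(-0.64*(17 - 22)))
Exponent = -0.64 * -5 = 3.2
e^(3.2) = 24.53253
P = 1/(1 + 24.53253) = 0.039166
Percentage = 3.9


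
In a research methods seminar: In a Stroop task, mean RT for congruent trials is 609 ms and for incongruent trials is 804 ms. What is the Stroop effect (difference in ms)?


Stroop effect = RT(incongruent) - RT(congruent)
= 804 - 609
= 195 ms


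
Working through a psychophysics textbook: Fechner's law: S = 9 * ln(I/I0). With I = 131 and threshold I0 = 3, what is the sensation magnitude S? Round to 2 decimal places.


S = 9 * ln(131/3)
I/I0 = 43.666667
ln(43.666667) = 3.7766
S = 9 * 3.7766
= 33.99


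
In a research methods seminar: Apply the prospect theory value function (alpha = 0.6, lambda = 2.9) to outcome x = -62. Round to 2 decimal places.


Since x = -62 < 0, use v(x) = -lambda*(-x)^alpha
(-x) = 62
62^0.6 = 11.8969
v(-62) = -2.9 * 11.8969
= -34.50


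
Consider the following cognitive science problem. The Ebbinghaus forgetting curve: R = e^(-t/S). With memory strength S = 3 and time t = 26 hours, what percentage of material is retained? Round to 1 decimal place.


R = e^(-t/S)
-t/S = -26/3 = -8.666667
R = e^(-8.666667) = 0.000172
Percentage = 0.000172 * 100
= 0.0


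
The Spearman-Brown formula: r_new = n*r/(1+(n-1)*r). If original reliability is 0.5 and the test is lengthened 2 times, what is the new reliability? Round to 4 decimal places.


r_new = n*r / (1 + (n-1)*r)
Numerator = 2 * 0.5 = 1.0
Denominator = 1 + 1 * 0.5 = 1.5
r_new = 1.0 / 1.5
= 0.6667


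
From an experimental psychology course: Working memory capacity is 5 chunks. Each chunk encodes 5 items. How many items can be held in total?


Total items = chunks * items_per_chunk
= 5 * 5
= 25


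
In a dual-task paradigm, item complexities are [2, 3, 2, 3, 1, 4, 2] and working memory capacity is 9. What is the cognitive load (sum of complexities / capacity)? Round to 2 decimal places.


Total complexity = 2 + 3 + 2 + 3 + 1 + 4 + 2 = 17
Load = total / capacity = 17 / 9
= 1.89


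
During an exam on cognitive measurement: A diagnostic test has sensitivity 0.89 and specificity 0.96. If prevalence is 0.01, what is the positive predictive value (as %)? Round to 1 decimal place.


PPV = (sens * prev) / (sens * prev + (1-spec) * (1-prev))
Numerator = 0.89 * 0.01 = 0.0089
P(positive and no disease) = (1 - spec) * (1 - prev) = (1 - 0.96) * (1 - 0.01) = 0.0396
Denominator = 0.0089 + 0.0396 = 0.0485
PPV = 0.0089 / 0.0485 = 0.183505
As percentage = 18.4


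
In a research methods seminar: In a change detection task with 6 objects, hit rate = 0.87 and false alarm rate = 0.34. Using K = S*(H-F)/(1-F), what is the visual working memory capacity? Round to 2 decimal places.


K = S * (H - F) / (1 - F)
H - F = 0.53
1 - F = 0.66
K = 6 * 0.53 / 0.66
= 4.82


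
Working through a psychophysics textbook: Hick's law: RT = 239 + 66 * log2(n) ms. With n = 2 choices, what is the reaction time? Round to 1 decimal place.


RT = 239 + 66 * log2(2)
log2(2) = 1.0
RT = 239 + 66 * 1.0
= 239 + 66.0
= 305.0 ms


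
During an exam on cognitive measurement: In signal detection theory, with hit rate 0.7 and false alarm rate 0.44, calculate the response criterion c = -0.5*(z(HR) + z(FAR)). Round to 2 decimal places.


c = -0.5 * (z(HR) + z(FAR))
z(0.7) = 0.5244
z(0.44) = -0.151
c = -0.5 * (0.5244 + -0.151)
= -0.5 * 0.3734
= -0.19


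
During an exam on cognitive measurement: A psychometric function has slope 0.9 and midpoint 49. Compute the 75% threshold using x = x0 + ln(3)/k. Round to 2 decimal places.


At P = 0.75: 0.75 = 1/(1 + e^(-k*(x-x0)))
Solving: e^(-k*(x-x0)) = 1/3
x = x0 + ln(3)/k
ln(3) = 1.0986
x = 49 + 1.0986/0.9
= 49 + 1.2207
= 50.22


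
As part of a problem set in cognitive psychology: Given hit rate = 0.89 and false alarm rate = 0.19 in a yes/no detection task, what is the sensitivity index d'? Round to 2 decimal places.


d' = z(HR) - z(FAR)
z(0.89) = 1.2265
z(0.19) = -0.8779
d' = 1.2265 - -0.8779
= 2.10


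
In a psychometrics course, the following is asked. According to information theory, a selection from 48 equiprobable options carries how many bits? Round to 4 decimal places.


H = log2(n)
H = log2(48)
= 5.5850


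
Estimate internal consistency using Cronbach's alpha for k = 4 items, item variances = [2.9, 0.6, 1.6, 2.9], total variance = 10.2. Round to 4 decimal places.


alpha = (k/(k-1)) * (1 - sum(s_i^2)/s_total^2)
sum(item variances) = 8.0
k/(k-1) = 4/3 = 1.333333
1 - 8.0/10.2 = 1 - 0.784314 = 0.215686
alpha = 1.333333 * 0.215686
= 0.2876


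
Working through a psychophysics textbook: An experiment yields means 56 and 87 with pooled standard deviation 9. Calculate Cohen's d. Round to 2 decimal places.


Cohen's d = (M1 - M2) / S_pooled
= (56 - 87) / 9
= -31 / 9
= -3.44


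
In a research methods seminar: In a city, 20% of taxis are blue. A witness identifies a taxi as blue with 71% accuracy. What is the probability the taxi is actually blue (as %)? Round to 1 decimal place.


P(blue | says blue) = P(says blue | blue)*P(blue) / [P(says blue | blue)*P(blue) + P(says blue | not blue)*P(not blue)]
Numerator = 0.71 * 0.2 = 0.142
False identification = 0.29 * 0.8 = 0.232
P = 0.142 / (0.142 + 0.232)
= 0.142 / 0.374
As percentage = 38.0


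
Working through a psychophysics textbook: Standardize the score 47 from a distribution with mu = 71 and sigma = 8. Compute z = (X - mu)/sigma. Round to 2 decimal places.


z = (X - mu) / sigma
= (47 - 71) / 8
= -24 / 8
= -3.00


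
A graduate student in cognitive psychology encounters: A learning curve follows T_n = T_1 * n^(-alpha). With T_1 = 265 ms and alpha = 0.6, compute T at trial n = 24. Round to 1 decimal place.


T_n = 265 * 24^(-0.6)
24^(-0.6) = 0.14855
T_n = 265 * 0.14855
= 39.4 ms


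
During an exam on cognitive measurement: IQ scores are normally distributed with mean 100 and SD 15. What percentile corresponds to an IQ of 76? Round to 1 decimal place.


z = (IQ - mean) / SD
z = (76 - 100) / 15 = -1.6
Percentile = Phi(-1.6) * 100
Phi(-1.6) = 0.054799
= 5.5


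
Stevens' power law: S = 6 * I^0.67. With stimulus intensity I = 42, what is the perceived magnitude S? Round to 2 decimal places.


S = 6 * 42^0.67
42^0.67 = 12.2342
S = 6 * 12.2342
= 73.41


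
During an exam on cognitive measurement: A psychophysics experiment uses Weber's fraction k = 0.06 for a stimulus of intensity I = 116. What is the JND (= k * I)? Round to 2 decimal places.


JND = k * I
JND = 0.06 * 116
= 6.96


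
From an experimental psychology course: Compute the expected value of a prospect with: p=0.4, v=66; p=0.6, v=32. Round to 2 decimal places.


EU = sum(p_i * v_i)
0.4 * 66 = 26.4
0.6 * 32 = 19.2
EU = 26.4 + 19.2
= 45.60


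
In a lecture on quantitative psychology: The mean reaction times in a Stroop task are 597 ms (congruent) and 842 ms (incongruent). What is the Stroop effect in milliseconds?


Stroop effect = RT(incongruent) - RT(congruent)
= 842 - 597
= 245 ms


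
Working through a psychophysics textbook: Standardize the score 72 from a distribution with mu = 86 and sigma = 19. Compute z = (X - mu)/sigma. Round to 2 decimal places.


z = (X - mu) / sigma
= (72 - 86) / 19
= -14 / 19
= -0.74


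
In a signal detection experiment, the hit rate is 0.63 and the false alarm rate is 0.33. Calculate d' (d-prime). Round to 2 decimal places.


d' = z(HR) - z(FAR)
z(0.63) = 0.3319
z(0.33) = -0.4399
d' = 0.3319 - -0.4399
= 0.77


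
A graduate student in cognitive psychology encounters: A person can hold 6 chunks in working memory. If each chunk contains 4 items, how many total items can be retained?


Total items = chunks * items_per_chunk
= 6 * 4
= 24


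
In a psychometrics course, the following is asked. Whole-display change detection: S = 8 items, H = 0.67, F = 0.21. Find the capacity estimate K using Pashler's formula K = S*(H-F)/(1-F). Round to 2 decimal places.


K = S * (H - F) / (1 - F)
H - F = 0.46
1 - F = 0.79
K = 8 * 0.46 / 0.79
= 4.66


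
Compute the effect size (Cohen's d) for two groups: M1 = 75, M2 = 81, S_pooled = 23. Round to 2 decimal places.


Cohen's d = (M1 - M2) / S_pooled
= (75 - 81) / 23
= -6 / 23
= -0.26


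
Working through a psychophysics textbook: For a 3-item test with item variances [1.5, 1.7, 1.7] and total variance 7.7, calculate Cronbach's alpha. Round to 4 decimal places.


alpha = (k/(k-1)) * (1 - sum(s_i^2)/s_total^2)
sum(item variances) = 4.9
k/(k-1) = 3/2 = 1.5
1 - 4.9/7.7 = 1 - 0.636364 = 0.363636
alpha = 1.5 * 0.363636
= 0.5455


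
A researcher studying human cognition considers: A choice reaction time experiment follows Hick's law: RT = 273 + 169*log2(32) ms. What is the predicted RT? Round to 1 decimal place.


RT = 273 + 169 * log2(32)
log2(32) = 5.0
RT = 273 + 169 * 5.0
= 273 + 845.0
= 1118.0 ms


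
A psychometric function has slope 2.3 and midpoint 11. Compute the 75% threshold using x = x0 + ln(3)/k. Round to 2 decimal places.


At P = 0.75: 0.75 = 1/(1 + e^(-k*(x-x0)))
Solving: e^(-k*(x-x0)) = 1/3
x = x0 + ln(3)/k
ln(3) = 1.0986
x = 11 + 1.0986/2.3
= 11 + 0.4777
= 11.48


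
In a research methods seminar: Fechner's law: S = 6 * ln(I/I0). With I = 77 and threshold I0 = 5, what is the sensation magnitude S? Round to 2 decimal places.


S = 6 * ln(77/5)
I/I0 = 15.4
ln(15.4) = 2.7344
S = 6 * 2.7344
= 16.41


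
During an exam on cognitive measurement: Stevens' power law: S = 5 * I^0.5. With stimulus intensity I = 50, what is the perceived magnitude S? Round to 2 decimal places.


S = 5 * 50^0.5
50^0.5 = 7.0711
S = 5 * 7.0711
= 35.36


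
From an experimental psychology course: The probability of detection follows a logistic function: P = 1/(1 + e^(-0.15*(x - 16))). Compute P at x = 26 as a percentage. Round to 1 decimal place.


P(x) = 1/(1 + e^(-0.15*(26 - 16)))
Exponent = -0.15 * 10 = -1.5
e^(-1.5) = 0.22313
P = 1/(1 + 0.22313) = 0.817575
Percentage = 81.8


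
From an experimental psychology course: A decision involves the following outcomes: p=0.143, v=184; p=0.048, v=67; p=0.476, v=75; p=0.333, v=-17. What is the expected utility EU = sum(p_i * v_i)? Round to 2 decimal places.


EU = sum(p_i * v_i)
0.143 * 184 = 26.312
0.048 * 67 = 3.216
0.476 * 75 = 35.7
0.333 * -17 = -5.661
EU = 26.312 + 3.216 + 35.7 + -5.661
= 59.57


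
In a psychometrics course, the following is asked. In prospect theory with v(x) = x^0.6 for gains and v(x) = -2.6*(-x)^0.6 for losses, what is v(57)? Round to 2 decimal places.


Since x = 57 >= 0, use v(x) = x^0.6
57^0.6 = 11.3116
v(57) = 11.31


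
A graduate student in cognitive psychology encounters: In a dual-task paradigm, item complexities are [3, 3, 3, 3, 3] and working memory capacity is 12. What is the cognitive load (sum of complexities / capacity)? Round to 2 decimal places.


Total complexity = 3 + 3 + 3 + 3 + 3 = 15
Load = total / capacity = 15 / 12
= 1.25


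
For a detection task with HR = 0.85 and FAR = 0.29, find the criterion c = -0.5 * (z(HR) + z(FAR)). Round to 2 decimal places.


c = -0.5 * (z(HR) + z(FAR))
z(0.85) = 1.0364
z(0.29) = -0.5534
c = -0.5 * (1.0364 + -0.5534)
= -0.5 * 0.483
= -0.24


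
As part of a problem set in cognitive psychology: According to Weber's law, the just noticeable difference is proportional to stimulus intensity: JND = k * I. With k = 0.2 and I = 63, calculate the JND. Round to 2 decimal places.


JND = k * I
JND = 0.2 * 63
= 12.60


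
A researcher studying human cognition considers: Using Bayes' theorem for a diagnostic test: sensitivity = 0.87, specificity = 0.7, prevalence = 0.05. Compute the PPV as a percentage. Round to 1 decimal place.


PPV = (sens * prev) / (sens * prev + (1-spec) * (1-prev))
Numerator = 0.87 * 0.05 = 0.0435
P(positive and no disease) = (1 - spec) * (1 - prev) = (1 - 0.7) * (1 - 0.05) = 0.285
Denominator = 0.0435 + 0.285 = 0.3285
PPV = 0.0435 / 0.3285 = 0.13242
As percentage = 13.2


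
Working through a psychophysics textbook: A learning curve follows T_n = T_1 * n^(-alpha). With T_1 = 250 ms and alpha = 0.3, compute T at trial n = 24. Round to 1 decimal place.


T_n = 250 * 24^(-0.3)
24^(-0.3) = 0.385422
T_n = 250 * 0.385422
= 96.4 ms


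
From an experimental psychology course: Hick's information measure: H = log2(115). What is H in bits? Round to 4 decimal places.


H = log2(n)
H = log2(115)
= 6.8455


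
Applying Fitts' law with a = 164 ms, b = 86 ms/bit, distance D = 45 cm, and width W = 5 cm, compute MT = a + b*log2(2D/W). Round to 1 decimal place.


MT = 164 + 86 * log2(2*45/5)
2D/W = 18.0
log2(18.0) = 4.1699
MT = 164 + 86 * 4.1699
= 522.6 ms


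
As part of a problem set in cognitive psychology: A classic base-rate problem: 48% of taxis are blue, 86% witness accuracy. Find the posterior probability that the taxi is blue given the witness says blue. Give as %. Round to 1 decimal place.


P(blue | says blue) = P(says blue | blue)*P(blue) / [P(says blue | blue)*P(blue) + P(says blue | not blue)*P(not blue)]
Numerator = 0.86 * 0.48 = 0.4128
False identification = 0.14 * 0.52 = 0.0728
P = 0.4128 / (0.4128 + 0.0728)
= 0.4128 / 0.4856
As percentage = 85.0


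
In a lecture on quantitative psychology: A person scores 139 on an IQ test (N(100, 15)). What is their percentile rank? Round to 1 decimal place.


z = (IQ - mean) / SD
z = (139 - 100) / 15 = 2.6
Percentile = Phi(2.6) * 100
Phi(2.6) = 0.995339
= 99.5


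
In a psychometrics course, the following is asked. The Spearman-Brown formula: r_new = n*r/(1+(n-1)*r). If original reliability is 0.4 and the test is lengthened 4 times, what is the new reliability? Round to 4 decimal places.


r_new = n*r / (1 + (n-1)*r)
Numerator = 4 * 0.4 = 1.6
Denominator = 1 + 3 * 0.4 = 2.2
r_new = 1.6 / 2.2
= 0.7273


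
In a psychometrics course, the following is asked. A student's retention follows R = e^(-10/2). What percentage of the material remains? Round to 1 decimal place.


R = e^(-t/S)
-t/S = -10/2 = -5.0
R = e^(-5.0) = 0.006738
Percentage = 0.006738 * 100
= 0.7


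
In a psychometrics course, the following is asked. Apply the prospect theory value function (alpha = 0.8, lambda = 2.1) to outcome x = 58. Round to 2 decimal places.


Since x = 58 >= 0, use v(x) = x^0.8
58^0.8 = 25.7479
v(58) = 25.75


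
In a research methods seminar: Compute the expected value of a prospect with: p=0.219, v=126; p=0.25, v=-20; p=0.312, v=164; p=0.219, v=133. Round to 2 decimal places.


EU = sum(p_i * v_i)
0.219 * 126 = 27.594
0.25 * -20 = -5.0
0.312 * 164 = 51.168
0.219 * 133 = 29.127
EU = 27.594 + -5.0 + 51.168 + 29.127
= 102.89


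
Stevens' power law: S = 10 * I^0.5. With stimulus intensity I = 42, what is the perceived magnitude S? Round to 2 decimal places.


S = 10 * 42^0.5
42^0.5 = 6.4807
S = 10 * 6.4807
= 64.81


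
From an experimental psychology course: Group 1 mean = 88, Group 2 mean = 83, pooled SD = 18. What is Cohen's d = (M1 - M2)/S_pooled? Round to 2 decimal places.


Cohen's d = (M1 - M2) / S_pooled
= (88 - 83) / 18
= 5 / 18
= 0.28


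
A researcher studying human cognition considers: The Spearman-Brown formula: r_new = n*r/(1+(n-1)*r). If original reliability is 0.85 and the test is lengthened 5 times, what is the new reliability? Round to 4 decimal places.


r_new = n*r / (1 + (n-1)*r)
Numerator = 5 * 0.85 = 4.25
Denominator = 1 + 4 * 0.85 = 4.4
r_new = 4.25 / 4.4
= 0.9659


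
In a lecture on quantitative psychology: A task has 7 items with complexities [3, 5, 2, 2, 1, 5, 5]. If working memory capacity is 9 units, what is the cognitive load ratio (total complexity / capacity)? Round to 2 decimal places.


Total complexity = 3 + 5 + 2 + 2 + 1 + 5 + 5 = 23
Load = total / capacity = 23 / 9
= 2.56


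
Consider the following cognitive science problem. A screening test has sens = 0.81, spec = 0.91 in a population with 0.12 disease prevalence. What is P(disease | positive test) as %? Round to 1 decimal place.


PPV = (sens * prev) / (sens * prev + (1-spec) * (1-prev))
Numerator = 0.81 * 0.12 = 0.0972
P(positive and no disease) = (1 - spec) * (1 - prev) = (1 - 0.91) * (1 - 0.12) = 0.0792
Denominator = 0.0972 + 0.0792 = 0.1764
PPV = 0.0972 / 0.1764 = 0.55102
As percentage = 55.1


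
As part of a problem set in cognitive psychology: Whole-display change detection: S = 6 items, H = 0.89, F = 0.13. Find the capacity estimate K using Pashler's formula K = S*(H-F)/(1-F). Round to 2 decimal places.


K = S * (H - F) / (1 - F)
H - F = 0.76
1 - F = 0.87
K = 6 * 0.76 / 0.87
= 5.24


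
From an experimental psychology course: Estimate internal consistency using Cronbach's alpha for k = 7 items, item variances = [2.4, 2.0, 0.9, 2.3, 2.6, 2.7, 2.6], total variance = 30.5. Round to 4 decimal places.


alpha = (k/(k-1)) * (1 - sum(s_i^2)/s_total^2)
sum(item variances) = 15.5
k/(k-1) = 7/6 = 1.166667
1 - 15.5/30.5 = 1 - 0.508197 = 0.491803
alpha = 1.166667 * 0.491803
= 0.5738


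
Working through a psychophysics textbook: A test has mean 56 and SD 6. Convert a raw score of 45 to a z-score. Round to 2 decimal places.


z = (X - mu) / sigma
= (45 - 56) / 6
= -11 / 6
= -1.83


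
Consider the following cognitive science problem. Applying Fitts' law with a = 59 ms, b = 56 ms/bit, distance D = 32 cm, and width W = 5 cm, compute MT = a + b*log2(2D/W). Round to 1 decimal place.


MT = 59 + 56 * log2(2*32/5)
2D/W = 12.8
log2(12.8) = 3.6781
MT = 59 + 56 * 3.6781
= 265.0 ms


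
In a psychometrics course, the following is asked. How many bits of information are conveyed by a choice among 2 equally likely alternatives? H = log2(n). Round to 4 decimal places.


H = log2(n)
H = log2(2)
= 1.0000


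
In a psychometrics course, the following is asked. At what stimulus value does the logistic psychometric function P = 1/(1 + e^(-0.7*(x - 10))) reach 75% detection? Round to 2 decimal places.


At P = 0.75: 0.75 = 1/(1 + e^(-k*(x-x0)))
Solving: e^(-k*(x-x0)) = 1/3
x = x0 + ln(3)/k
ln(3) = 1.0986
x = 10 + 1.0986/0.7
= 10 + 1.5694
= 11.57


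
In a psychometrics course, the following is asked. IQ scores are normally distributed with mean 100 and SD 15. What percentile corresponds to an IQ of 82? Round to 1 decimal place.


z = (IQ - mean) / SD
z = (82 - 100) / 15 = -1.2
Percentile = Phi(-1.2) * 100
Phi(-1.2) = 0.11507
= 11.5
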